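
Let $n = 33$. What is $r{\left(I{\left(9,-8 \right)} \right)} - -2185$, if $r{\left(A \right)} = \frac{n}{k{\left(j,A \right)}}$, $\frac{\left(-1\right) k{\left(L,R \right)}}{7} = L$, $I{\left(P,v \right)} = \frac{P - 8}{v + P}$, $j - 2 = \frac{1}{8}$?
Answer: $\frac{259751}{119} \approx 2182.8$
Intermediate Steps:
$j = \frac{17}{8}$ ($j = 2 + \frac{1}{8} = \frac{17}{8} \approx 2.125$)
$I{\left(P,v \right)} = \frac{-8 + P}{P + v}$
$k{\left(L,R \right)} = - 7 L$
$r{\left(A \right)} = - \frac{264}{119}$ ($r{\left(A \right)} = \frac{33}{\left(-7\right) \frac{17}{8}} = \frac{33}{- \frac{119}{8}} = 33 \left(- \frac{8}{119}\right) = - \frac{264}{119}$)
$r{\left(I{\left(9,-8 \right)} \right)} - -2185 = - \frac{264}{119} - -2185 = - \frac{264}{119} + \left(-162 + 2347\right) = - \frac{264}{119} + 2185 = \frac{259751}{119}$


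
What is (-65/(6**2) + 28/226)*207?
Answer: -157343/452 ≈ -348.10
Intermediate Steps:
(-65/(6**2) + 28/226)*207 = (-65/36 + 28*(1/226))*207 = (-65*1/36 + 14/113)*207 = (-65/36 + 14/113)*207 = -6841/4068*207 = -157343/452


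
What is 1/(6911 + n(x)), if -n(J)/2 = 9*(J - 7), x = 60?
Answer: 1/5957 ≈ 0.00016787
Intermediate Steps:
n(J) = 126 - 18*J (n(J) = -18*(J - 7) = -18*(-7 + J) = -2*(-63 + 9*J) = 126 - 18*J)
1/(6911 + n(x)) = 1/(6911 + (126 - 18*60)) = 1/(6911 + (126 - 1080)) = 1/(6911 - 954) = 1/5957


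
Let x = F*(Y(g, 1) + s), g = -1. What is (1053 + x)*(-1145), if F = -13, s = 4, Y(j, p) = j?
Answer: -1161030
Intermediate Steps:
x = -39 (x = -13*(-1 + 4) = -13*3 = -39)
(1053 + x)*(-1145) = (1053 - 39)*(-1145) = 1014*(-1145) = -1161030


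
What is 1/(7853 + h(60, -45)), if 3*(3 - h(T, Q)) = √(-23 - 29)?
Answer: 17676/138862669 + 3*I*√13/277725338 ≈ 0.00012729 + 3.8947e-8*I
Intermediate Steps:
h(T, Q) = 3 - 2*I*√13/3 (h(T, Q) = 3 - √(-23 - 29)/3 = 3 - 2*I*√13/3)
1/(7853 + h(60, -45)) = 1/(7853 + (3 - 2*I*√13/3)) = 1/(7856 - 2*I*√13/3)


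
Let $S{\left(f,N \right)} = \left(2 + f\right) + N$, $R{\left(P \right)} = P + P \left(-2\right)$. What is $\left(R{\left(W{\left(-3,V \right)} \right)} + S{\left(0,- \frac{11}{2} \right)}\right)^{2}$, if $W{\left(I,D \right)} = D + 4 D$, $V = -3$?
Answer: $\frac{529}{4} \approx 132.25$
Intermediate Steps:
$W{\left(I,D \right)} = 5 D$
$R{\left(P \right)} = - P$ ($R{\left(P \right)} = P - 2 P = - P$)
$S{\left(f,N \right)} = 2 + N + f$
$\left(R{\left(W{\left(-3,V \right)} \right)} + S{\left(0,- \frac{11}{2} \right)}\right)^{2} = \left(- 5 \left(-3\right) + \left(2 - \frac{11}{2} + 0\right)\right)^{2} = \left(\left(-1\right) \left(-15\right) + \left(2 - \frac{11}{2} + 0\right)\right)^{2} = \left(15 + \left(2 - \frac{11}{2} + 0\right)\right)^{2} = \left(15 - \frac{7}{2}\right)^{2} = \left(\frac{23}{2}\right)^{2} = \frac{529}{4}$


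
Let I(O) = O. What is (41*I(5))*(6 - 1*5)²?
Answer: 205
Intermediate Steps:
(41*I(5))*(6 - 1*5)² = (41*5)*(6 - 1*5)² = 205*(6 - 5)² = 205*1² = 205*1 = 205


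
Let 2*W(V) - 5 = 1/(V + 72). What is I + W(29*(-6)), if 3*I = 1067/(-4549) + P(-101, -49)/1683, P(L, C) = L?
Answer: 220207819/91871604 ≈ 2.3969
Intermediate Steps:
I = -2255210/22967901 (I = (1067/(-4549) - 101/1683)/3 = (1067*(-1/4549) - 101*1/1683)/3 = (-1067/4549 - 101/1683)/3 = (1/3)*(-2255210/7655967) = -2255210/22967901 ≈ -0.098190)
W(V) = 5/2 + 1/(2*(72 + V)) (W(V) = 5/2 + 1/(2*(V + 72)) = 5/2 + 1/(2*(72 + V)))
I + W(29*(-6)) = -2255210/22967901 + (361 + 5*(29*(-6)))/(2*(72 + 29*(-6))) = -2255210/22967901 + (361 + 5*(-174))/(2*(72 - 174)) = -2255210/22967901 + (1/2)*(361 - 870)/(-102) = -2255210/22967901 + (1/2)*(-1/102)*(-509) = -2255210/22967901 + 509/204 = 220207819/91871604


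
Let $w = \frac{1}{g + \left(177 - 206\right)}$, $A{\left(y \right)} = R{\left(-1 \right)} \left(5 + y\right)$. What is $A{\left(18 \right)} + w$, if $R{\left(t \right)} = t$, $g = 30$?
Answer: $-22$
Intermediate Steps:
$A{\left(y \right)} = -5 - y$ ($A{\left(y \right)} = - (5 + y) = -5 - y$)
$w = 1$ ($w = \frac{1}{30 + \left(177 - 206\right)} = \frac{1}{30 - 29} = 1^{-1} = 1$)
$A{\left(18 \right)} + w = \left(-5 - 18\right) + 1 = -23 + 1 = -22$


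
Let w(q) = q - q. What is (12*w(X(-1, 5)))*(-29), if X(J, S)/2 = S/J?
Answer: 0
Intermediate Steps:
X(J, S) = 2*S/J (X(J, S) = 2*(S/J) = 2*S/J)
w(q) = 0
(12*w(X(-1, 5)))*(-29) = (12*0)*(-29) = 0*(-29) = 0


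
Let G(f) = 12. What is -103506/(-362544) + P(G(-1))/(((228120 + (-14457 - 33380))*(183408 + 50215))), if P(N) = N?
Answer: 55890924850819/195765650676232 ≈ 0.28550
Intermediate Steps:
-103506/(-362544) + P(G(-1))/(((228120 + (-14457 - 33380))*(183408 + 50215))) = -103506/(-362544) + 12/(((228120 + (-14457 - 33380))*(183408 + 50215))) = -103506*(-1/362544) + 12/(((228120 - 47837)*233623)) = 1327/4648 + 12/((180283*233623)) = 1327/4648 + 12/42118255309 = 55890924850819/195765650676232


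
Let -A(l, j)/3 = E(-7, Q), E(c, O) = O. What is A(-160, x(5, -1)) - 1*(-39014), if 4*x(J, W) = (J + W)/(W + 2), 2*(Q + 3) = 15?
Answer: 78001/2 ≈ 39001.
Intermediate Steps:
Q = 9/2 (Q = -3 + (½)*15 = -3 + 15/2 = 9/2 ≈ 4.5000)
x(J, W) = (J + W)/(4*(2 + W)) (x(J, W) = ((J + W)/(W + 2))/4 = ((J + W)/(2 + W))/4 = (J + W)/(4*(2 + W)))
A(l, j) = -27/2 (A(l, j) = -3*9/2 = -27/2)
A(-160, x(5, -1)) - 1*(-39014) = -27/2 - 1*(-39014) = -27/2 + 39014 = 78001/2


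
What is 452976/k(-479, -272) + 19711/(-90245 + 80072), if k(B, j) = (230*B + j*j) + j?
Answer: -2663374243/185443617 ≈ -14.362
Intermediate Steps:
k(B, j) = j + j² + 230*B (k(B, j) = (230*B + j²) + j = (j² + 230*B) + j = j + j² + 230*B)
452976/k(-479, -272) + 19711/(-90245 + 80072) = 452976/(-272 + (-272)² + 230*(-479)) + 19711/(-90245 + 80072) = 452976/(-272 + 73984 - 110170) + 19711/(-10173) = 452976/(-36458) + 19711*(-1/10173) = 452976*(-1/36458) - 19711/10173 = -226488/18229 - 19711/10173 = -2663374243/185443617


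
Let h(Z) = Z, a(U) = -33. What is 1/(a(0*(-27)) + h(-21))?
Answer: -1/54 ≈ -0.018519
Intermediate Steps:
1/(a(0*(-27)) + h(-21)) = 1/(-33 - 21) = 1/(-54) = -1/54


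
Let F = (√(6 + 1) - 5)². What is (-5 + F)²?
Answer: 1429 - 540*√7 ≈ 0.29429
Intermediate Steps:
F = (-5 + √7)² (F = (√7 - 5)² = (-5 + √7)² ≈ 5.5425)
(-5 + F)² = (-5 + (5 - √7)²)²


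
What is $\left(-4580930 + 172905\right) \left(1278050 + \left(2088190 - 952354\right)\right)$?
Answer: $-10640469835150$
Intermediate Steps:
$\left(-4580930 + 172905\right) \left(1278050 + \left(2088190 - 952354\right)\right) = - 4408025 \left(1278050 + \left(2088190 - 952354\right)\right) = - 4408025 \left(1278050 + 1135836\right) = \left(-4408025\right) 2413886 = -10640469835150$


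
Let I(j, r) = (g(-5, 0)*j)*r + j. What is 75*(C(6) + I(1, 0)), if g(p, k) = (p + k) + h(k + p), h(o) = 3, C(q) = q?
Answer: 525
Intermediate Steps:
g(p, k) = 3 + k + p (g(p, k) = (p + k) + 3 = (k + p) + 3 = 3 + k + p)
I(j, r) = j - 2*j*r (I(j, r) = ((3 + 0 - 5)*j)*r + j = (-2*j)*r + j = -2*j*r + j = j - 2*j*r)
75*(C(6) + I(1, 0)) = 75*(6 + 1*(1 - 2*0)) = 75*(6 + 1*(1 + 0)) = 75*(6 + 1*1) = 75*(6 + 1) = 75*7 = 525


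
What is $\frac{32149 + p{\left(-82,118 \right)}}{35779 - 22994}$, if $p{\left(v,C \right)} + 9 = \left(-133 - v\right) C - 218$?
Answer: $\frac{25904}{12785} \approx 2.0261$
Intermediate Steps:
$p{\left(v,C \right)} = -227 + C \left(-133 - v\right)$ ($p{\left(v,C \right)} = -9 + \left(\left(-133 - v\right) C - 218\right) = -9 + \left(C \left(-133 - v\right) - 218\right) = -9 + \left(-218 + C \left(-133 - v\right)\right) = -227 + C \left(-133 - v\right)$)
$\frac{32149 + p{\left(-82,118 \right)}}{35779 - 22994} = \frac{32149 - \left(15921 - 9676\right)}{35779 - 22994} = \frac{32149 - 6245}{12785} = \left(32149 - 6245\right) \frac{1}{12785} = 25904 \cdot \frac{1}{12785} = \frac{25904}{12785}$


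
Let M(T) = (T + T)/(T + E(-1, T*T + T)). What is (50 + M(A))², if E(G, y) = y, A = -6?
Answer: 9801/4 ≈ 2450.3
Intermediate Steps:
M(T) = 2*T/(T² + 2*T) (M(T) = (T + T)/(T + (T*T + T)) = (2*T)/(T + (T² + T)) = (2*T)/(T + (T + T²)) = (2*T)/(T² + 2*T) = 2*T/(T² + 2*T))
(50 + M(A))² = (50 + 2/(2 - 6))² = (50 + 2/(-4))² = (50 + 2*(-¼))² = (50 - ½)² = (99/2)² = 9801/4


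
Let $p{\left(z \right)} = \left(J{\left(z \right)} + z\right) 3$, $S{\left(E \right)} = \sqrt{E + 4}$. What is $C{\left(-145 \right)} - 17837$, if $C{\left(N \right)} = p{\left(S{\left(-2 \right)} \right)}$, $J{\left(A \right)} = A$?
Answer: $-17837 + 6 \sqrt{2} \approx -17829.0$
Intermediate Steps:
$S{\left(E \right)} = \sqrt{4 + E}$
$p{\left(z \right)} = 6 z$ ($p{\left(z \right)} = \left(z + z\right) 3 = 2 z 3 = 6 z$)
$C{\left(N \right)} = 6 \sqrt{2}$ ($C{\left(N \right)} = 6 \sqrt{4 - 2} = 6 \sqrt{2}$)
$C{\left(-145 \right)} - 17837 = 6 \sqrt{2} - 17837 = -17837 + 6 \sqrt{2}$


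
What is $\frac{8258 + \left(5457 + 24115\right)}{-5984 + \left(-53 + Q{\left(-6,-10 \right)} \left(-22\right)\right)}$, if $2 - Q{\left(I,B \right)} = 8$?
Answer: $- \frac{7566}{1181} \approx -6.4064$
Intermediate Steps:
$Q{\left(I,B \right)} = -6$ ($Q{\left(I,B \right)} = 2 - 8 = -6$)
$\frac{8258 + \left(5457 + 24115\right)}{-5984 + \left(-53 + Q{\left(-6,-10 \right)} \left(-22\right)\right)} = \frac{8258 + \left(5457 + 24115\right)}{-5984 - -79} = \frac{8258 + 29572}{-5984 + \left(-53 + 132\right)} = \frac{37830}{-5984 + 79} = \frac{37830}{-5905} = 37830 \left(- \frac{1}{5905}\right) = - \frac{7566}{1181}$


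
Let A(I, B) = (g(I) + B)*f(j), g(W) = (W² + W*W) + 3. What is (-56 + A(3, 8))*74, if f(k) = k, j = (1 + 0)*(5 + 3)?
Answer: 13024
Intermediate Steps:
j = 8 (j = 1*8 = 8)
g(W) = 3 + 2*W² (g(W) = (W² + W²) + 3 = 2*W² + 3 = 3 + 2*W²)
A(I, B) = 24 + 8*B + 16*I² (A(I, B) = ((3 + 2*I²) + B)*8 = (3 + B + 2*I²)*8 = 24 + 8*B + 16*I²)
(-56 + A(3, 8))*74 = (-56 + (24 + 8*8 + 16*3²))*74 = (-56 + (24 + 64 + 16*9))*74 = (-56 + (24 + 64 + 144))*74 = (-56 + 232)*74 = 176*74 = 13024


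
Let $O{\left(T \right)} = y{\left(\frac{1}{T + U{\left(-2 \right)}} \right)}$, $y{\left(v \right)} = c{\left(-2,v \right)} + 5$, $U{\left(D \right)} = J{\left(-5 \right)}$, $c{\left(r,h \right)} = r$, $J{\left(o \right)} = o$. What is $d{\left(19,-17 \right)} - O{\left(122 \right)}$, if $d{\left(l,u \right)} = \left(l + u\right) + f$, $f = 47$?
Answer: $46$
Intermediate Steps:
$U{\left(D \right)} = -5$
$d{\left(l,u \right)} = 47 + l + u$ ($d{\left(l,u \right)} = \left(l + u\right) + 47 = 47 + l + u$)
$y{\left(v \right)} = 3$ ($y{\left(v \right)} = -2 + 5 = 3$)
$O{\left(T \right)} = 3$
$d{\left(19,-17 \right)} - O{\left(122 \right)} = \left(47 + 19 - 17\right) - 3 = 49 - 3 = 46$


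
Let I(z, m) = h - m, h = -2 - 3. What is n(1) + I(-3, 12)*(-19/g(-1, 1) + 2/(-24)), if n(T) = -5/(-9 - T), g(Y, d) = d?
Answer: 3899/12 ≈ 324.92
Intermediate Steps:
h = -5
I(z, m) = -5 - m
n(1) + I(-3, 12)*(-19/g(-1, 1) + 2/(-24)) = 5/(9 + 1) + (-5 - 1*12)*(-19/1 + 2/(-24)) = 5/10 + (-5 - 12)*(-19*1 + 2*(-1/24)) = 5*(⅒) - 17*(-19 - 1/12) = ½ - 17*(-229/12) = ½ + 3893/12 = 3899/12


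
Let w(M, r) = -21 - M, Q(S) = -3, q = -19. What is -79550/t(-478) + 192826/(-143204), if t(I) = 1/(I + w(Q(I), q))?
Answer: 2825185697187/71602 ≈ 3.9457e+7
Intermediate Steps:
t(I) = 1/(-18 + I) (t(I) = 1/(I + (-21 - 1*(-3))) = 1/(I + (-21 + 3)) = 1/(I - 18) = 1/(-18 + I))
-79550/t(-478) + 192826/(-143204) = -79550/(1/(-18 - 478)) + 192826/(-143204) = -79550/(1/(-496)) + 192826*(-1/143204) = -79550/(-1/496) - 96413/71602 = -79550*(-496) - 96413/71602 = 39456800 - 96413/71602 = 2825185697187/71602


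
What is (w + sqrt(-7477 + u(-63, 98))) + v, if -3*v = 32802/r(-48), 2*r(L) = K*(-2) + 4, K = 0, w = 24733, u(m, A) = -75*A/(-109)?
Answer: 19266 + I*sqrt(88033087)/109 ≈ 19266.0 + 86.079*I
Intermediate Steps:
u(m, A) = 75*A/109 (u(m, A) = -75*A*(-1/109) = 75*A/109)
r(L) = 2 (r(L) = (0*(-2) + 4)/2 = (0 + 4)/2 = (1/2)*4 = 2)
v = -5467 (v = -10934/2 = -1/3*16401 = -5467)
(w + sqrt(-7477 + u(-63, 98))) + v = (24733 + sqrt(-7477 + (75/109)*98)) - 5467 = (24733 + sqrt(-7477 + 7350/109)) - 5467 = (24733 + sqrt(-807643/109)) - 5467 = (24733 + I*sqrt(88033087)/109) - 5467 = 19266 + I*sqrt(88033087)/109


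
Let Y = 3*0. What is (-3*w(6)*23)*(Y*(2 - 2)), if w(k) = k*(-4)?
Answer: 0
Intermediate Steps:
w(k) = -4*k
Y = 0
(-3*w(6)*23)*(Y*(2 - 2)) = (-(-12)*6*23)*(0*(2 - 2)) = (-3*(-24)*23)*(0*0) = (72*23)*0 = 1656*0 = 0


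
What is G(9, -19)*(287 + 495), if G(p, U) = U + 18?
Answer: -782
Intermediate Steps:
G(p, U) = 18 + U
G(9, -19)*(287 + 495) = (18 - 19)*(287 + 495) = -1*782 = -782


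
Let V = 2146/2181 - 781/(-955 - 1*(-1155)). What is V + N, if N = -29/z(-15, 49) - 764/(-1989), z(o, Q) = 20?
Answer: -1153024013/289200600 ≈ -3.9869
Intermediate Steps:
V = -1274161/436200 (V = 2146*(1/2181) - 781/(-955 + 1155) = 2146/2181 - 781/200 = -1274161/436200 ≈ -2.9210)
N = -42401/39780 (N = -29/20 - 764/(-1989) = -29*1/20 - 764*(-1/1989) = -29/20 + 764/1989 = -42401/39780 ≈ -1.0659)
V + N = -1274161/436200 - 42401/39780 = -1153024013/289200600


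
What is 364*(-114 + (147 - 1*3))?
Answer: 10920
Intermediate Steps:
364*(-114 + (147 - 1*3)) = 364*(-114 + (147 - 3)) = 364*(-114 + 144) = 364*30 = 10920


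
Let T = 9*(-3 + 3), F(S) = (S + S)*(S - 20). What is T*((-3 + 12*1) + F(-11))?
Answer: 0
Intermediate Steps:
F(S) = 2*S*(-20 + S) (F(S) = (2*S)*(-20 + S) = 2*S*(-20 + S))
T = 0 (T = 9*0 = 0)
T*((-3 + 12*1) + F(-11)) = 0*((-3 + 12*1) + 2*(-11)*(-20 - 11)) = 0*((-3 + 12) + 2*(-11)*(-31)) = 0*(9 + 682) = 0*691 = 0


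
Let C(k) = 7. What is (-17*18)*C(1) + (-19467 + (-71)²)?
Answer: -16568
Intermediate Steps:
(-17*18)*C(1) + (-19467 + (-71)²) = -17*18*7 + (-19467 + (-71)²) = -306*7 + (-19467 + 5041) = -2142 - 14426 = -16568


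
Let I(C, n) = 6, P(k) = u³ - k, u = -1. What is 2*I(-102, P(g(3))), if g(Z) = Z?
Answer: 12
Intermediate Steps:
P(k) = -1 - k (P(k) = (-1)³ - k = -1 - k)
2*I(-102, P(g(3))) = 2*6 = 12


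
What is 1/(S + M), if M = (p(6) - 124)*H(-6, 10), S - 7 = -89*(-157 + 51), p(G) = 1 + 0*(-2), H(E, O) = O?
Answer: 1/8211 ≈ 0.00012179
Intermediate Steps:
p(G) = 1 (p(G) = 1 + 0 = 1)
S = 9441 (S = 7 - 89*(-157 + 51) = 7 - 89*(-106) = 7 + 9434 = 9441)
M = -1230 (M = (1 - 124)*10 = -123*10 = -1230)
1/(S + M) = 1/(9441 - 1230) = 1/8211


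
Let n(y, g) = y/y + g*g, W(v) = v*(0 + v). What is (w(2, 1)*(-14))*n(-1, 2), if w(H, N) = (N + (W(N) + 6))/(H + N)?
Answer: -560/3 ≈ -186.67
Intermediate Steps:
W(v) = v**2 (W(v) = v*v = v**2)
n(y, g) = 1 + g**2
w(H, N) = (6 + N + N**2)/(H + N) (w(H, N) = (N + (N**2 + 6))/(H + N) = (N + (6 + N**2))/(H + N) = (6 + N + N**2)/(H + N))
(w(2, 1)*(-14))*n(-1, 2) = (((6 + 1 + 1**2)/(2 + 1))*(-14))*(1 + 2**2) = (((6 + 1 + 1)/3)*(-14))*(1 + 4) = (((1/3)*8)*(-14))*5 = ((8/3)*(-14))*5 = -112/3*5 = -560/3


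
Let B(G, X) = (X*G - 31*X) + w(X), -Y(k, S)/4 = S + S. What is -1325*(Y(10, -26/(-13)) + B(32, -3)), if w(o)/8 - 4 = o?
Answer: 14575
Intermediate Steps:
Y(k, S) = -8*S (Y(k, S) = -4*(S + S) = -8*S)
w(o) = 32 + 8*o
B(G, X) = 32 - 23*X + G*X (B(G, X) = (X*G - 31*X) + (32 + 8*X) = (G*X - 31*X) + (32 + 8*X) = (-31*X + G*X) + (32 + 8*X) = 32 - 23*X + G*X)
-1325*(Y(10, -26/(-13)) + B(32, -3)) = -1325*(-(-208)/(-13) + (32 - 23*(-3) + 32*(-3))) = -1325*(-(-208)*(-1)/13 + (32 + 69 - 96)) = -1325*(-8*2 + 5) = -1325*(-16 + 5) = -1325*(-11) = 14575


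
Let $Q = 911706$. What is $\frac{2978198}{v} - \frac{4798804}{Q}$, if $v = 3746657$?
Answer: $- \frac{7632115806220}{1707924833421} \approx -4.4687$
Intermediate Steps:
$\frac{2978198}{v} - \frac{4798804}{Q} = \frac{2978198}{3746657} - \frac{4798804}{911706} = 2978198 \cdot \frac{1}{3746657} - \frac{2399402}{455853} = \frac{2978198}{3746657} - \frac{2399402}{455853} = - \frac{7632115806220}{1707924833421}$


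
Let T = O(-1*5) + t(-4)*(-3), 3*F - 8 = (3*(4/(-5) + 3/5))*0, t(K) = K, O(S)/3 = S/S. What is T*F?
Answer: 40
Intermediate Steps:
O(S) = 3 (O(S) = 3*(S/S) = 3*1 = 3)
F = 8/3 (F = 8/3 + ((3*(4/(-5) + 3/5))*0)/3 = 8/3 + ((3*(4*(-⅕) + 3*(⅕)))*0)/3 = 8/3 + ((3*(-⅘ + ⅗))*0)/3 = 8/3 + ((3*(-⅕))*0)/3 = 8/3 + (-⅗*0)/3 = 8/3 + (⅓)*0 = 8/3 + 0 = 8/3 ≈ 2.6667)
T = 15 (T = 3 - 4*(-3) = 3 + 12 = 15)
T*F = 15*(8/3) = 40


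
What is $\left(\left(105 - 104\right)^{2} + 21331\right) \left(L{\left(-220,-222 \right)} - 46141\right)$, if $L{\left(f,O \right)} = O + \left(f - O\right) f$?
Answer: $-998401596$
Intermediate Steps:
$L{\left(f,O \right)} = O + f \left(f - O\right)$
$\left(\left(105 - 104\right)^{2} + 21331\right) \left(L{\left(-220,-222 \right)} - 46141\right) = \left(\left(105 - 104\right)^{2} + 21331\right) \left(\left(-222 + \left(-220\right)^{2} - \left(-222\right) \left(-220\right)\right) - 46141\right) = \left(1^{2} + 21331\right) \left(\left(-222 + 48400 - 48840\right) - 46141\right) = \left(1 + 21331\right) \left(-662 - 46141\right) = 21332 \left(-46803\right) = -998401596$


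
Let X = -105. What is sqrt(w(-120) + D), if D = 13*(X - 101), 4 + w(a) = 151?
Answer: I*sqrt(2531) ≈ 50.309*I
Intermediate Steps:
w(a) = 147 (w(a) = -4 + 151 = 147)
D = -2678 (D = 13*(-105 - 101) = 13*(-206) = -2678)
sqrt(w(-120) + D) = sqrt(147 - 2678) = sqrt(-2531) = I*sqrt(2531)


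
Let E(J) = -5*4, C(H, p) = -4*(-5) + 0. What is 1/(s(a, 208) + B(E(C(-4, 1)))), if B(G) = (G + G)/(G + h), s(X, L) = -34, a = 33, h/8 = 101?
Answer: -197/6708 ≈ -0.029368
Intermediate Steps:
h = 808 (h = 8*101 = 808)
C(H, p) = 20 (C(H, p) = 20 + 0 = 20)
E(J) = -20
B(G) = 2*G/(808 + G) (B(G) = (G + G)/(G + 808) = (2*G)/(808 + G) = 2*G/(808 + G))
1/(s(a, 208) + B(E(C(-4, 1)))) = 1/(-34 + 2*(-20)/(808 - 20)) = 1/(-34 + 2*(-20)/788) = 1/(-34 + 2*(-20)*(1/788)) = 1/(-34 - 10/197) = 1/(-6708/197) = -197/6708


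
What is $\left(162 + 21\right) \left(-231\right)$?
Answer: $-42273$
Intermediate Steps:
$\left(162 + 21\right) \left(-231\right) = 183 \left(-231\right) = -42273$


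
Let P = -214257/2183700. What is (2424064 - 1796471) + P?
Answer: 456824873281/727900 ≈ 6.2759e+5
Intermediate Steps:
P = -71419/727900 (P = -214257*1/2183700 = -71419/727900 ≈ -0.098117)
(2424064 - 1796471) + P = (2424064 - 1796471) - 71419/727900 = 627593 - 71419/727900 = 456824873281/727900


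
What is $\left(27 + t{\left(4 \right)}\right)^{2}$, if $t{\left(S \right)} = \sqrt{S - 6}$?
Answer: $\left(27 + i \sqrt{2}\right)^{2} \approx 727.0 + 76.368 i$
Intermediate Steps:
$t{\left(S \right)} = \sqrt{-6 + S}$
$\left(27 + t{\left(4 \right)}\right)^{2} = \left(27 + \sqrt{-6 + 4}\right)^{2} = \left(27 + \sqrt{-2}\right)^{2} = \left(27 + i \sqrt{2}\right)^{2}$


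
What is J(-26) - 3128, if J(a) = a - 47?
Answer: -3201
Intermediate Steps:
J(a) = -47 + a
J(-26) - 3128 = (-47 - 26) - 3128 = -73 - 3128 = -3201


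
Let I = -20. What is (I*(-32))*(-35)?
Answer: -22400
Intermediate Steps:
(I*(-32))*(-35) = -20*(-32)*(-35) = 640*(-35) = -22400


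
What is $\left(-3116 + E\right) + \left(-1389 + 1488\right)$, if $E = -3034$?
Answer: $-6051$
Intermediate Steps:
$\left(-3116 + E\right) + \left(-1389 + 1488\right) = \left(-3116 - 3034\right) + \left(-1389 + 1488\right) = -6150 + 99 = -6051$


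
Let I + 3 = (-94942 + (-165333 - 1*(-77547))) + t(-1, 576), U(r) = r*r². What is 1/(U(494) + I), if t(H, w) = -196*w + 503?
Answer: 1/120258660 ≈ 8.3154e-9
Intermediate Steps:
U(r) = r³
t(H, w) = 503 - 196*w
I = -295124 (I = -3 + ((-94942 + (-165333 - 1*(-77547))) + (503 - 196*576)) = -3 + ((-94942 + (-165333 + 77547)) + (503 - 112896)) = -3 + ((-94942 - 87786) - 112393) = -3 + (-182728 - 112393) = -3 - 295121 = -295124)
1/(U(494) + I) = 1/(494³ - 295124) = 1/(120553784 - 295124) = 1/120258660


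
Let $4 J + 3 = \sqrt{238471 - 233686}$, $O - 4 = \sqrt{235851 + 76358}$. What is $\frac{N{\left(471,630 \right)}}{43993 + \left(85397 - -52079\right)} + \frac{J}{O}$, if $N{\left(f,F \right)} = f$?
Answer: $\frac{147587310}{56653351517} - \frac{3 \sqrt{312209}}{1248772} - \frac{\sqrt{4785}}{312193} + \frac{\sqrt{1493920065}}{1248772} \approx 0.031993$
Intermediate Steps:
$O = 4 + \sqrt{312209}$ ($O = 4 + \sqrt{235851 + 76358} = 4 + \sqrt{312209} \approx 562.76$)
$J = - \frac{3}{4} + \frac{\sqrt{4785}}{4}$ ($J = - \frac{3}{4} + \frac{\sqrt{238471 - 233686}}{4} = - \frac{3}{4} + \frac{\sqrt{4785}}{4} \approx 16.543$)
$\frac{N{\left(471,630 \right)}}{43993 + \left(85397 - -52079\right)} + \frac{J}{O} = \frac{471}{43993 + \left(85397 - -52079\right)} + \frac{- \frac{3}{4} + \frac{\sqrt{4785}}{4}}{4 + \sqrt{312209}} = \frac{471}{43993 + \left(85397 + 52079\right)} + \frac{- \frac{3}{4} + \frac{\sqrt{4785}}{4}}{4 + \sqrt{312209}} = \frac{471}{43993 + 137476} + \frac{- \frac{3}{4} + \frac{\sqrt{4785}}{4}}{4 + \sqrt{312209}} = \frac{471}{181469} + \frac{- \frac{3}{4} + \frac{\sqrt{4785}}{4}}{4 + \sqrt{312209}}$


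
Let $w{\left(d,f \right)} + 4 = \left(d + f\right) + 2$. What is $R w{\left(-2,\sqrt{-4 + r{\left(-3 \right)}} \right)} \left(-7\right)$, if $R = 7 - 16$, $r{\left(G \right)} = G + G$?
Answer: $-252 + 63 i \sqrt{10} \approx -252.0 + 199.22 i$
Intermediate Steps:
$r{\left(G \right)} = 2 G$
$w{\left(d,f \right)} = -2 + d + f$ ($w{\left(d,f \right)} = -4 + \left(\left(d + f\right) + 2\right) = -4 + \left(2 + d + f\right) = -2 + d + f$)
$R = -9$
$R w{\left(-2,\sqrt{-4 + r{\left(-3 \right)}} \right)} \left(-7\right) = - 9 \left(-2 - 2 + \sqrt{-4 + 2 \left(-3\right)}\right) \left(-7\right) = - 9 \left(-2 - 2 + \sqrt{-4 - 6}\right) \left(-7\right) = - 9 \left(-2 - 2 + \sqrt{-10}\right) \left(-7\right) = - 9 \left(-2 - 2 + i \sqrt{10}\right) \left(-7\right) = - 9 \left(-4 + i \sqrt{10}\right) \left(-7\right) = \left(36 - 9 i \sqrt{10}\right) \left(-7\right) = -252 + 63 i \sqrt{10}$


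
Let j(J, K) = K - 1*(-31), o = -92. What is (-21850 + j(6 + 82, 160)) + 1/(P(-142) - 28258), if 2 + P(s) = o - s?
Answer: -611000391/28210 ≈ -21659.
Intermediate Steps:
j(J, K) = 31 + K (j(J, K) = K + 31 = 31 + K)
P(s) = -94 - s (P(s) = -2 + (-92 - s) = -94 - s)
(-21850 + j(6 + 82, 160)) + 1/(P(-142) - 28258) = (-21850 + (31 + 160)) + 1/((-94 - 1*(-142)) - 28258) = (-21850 + 191) + 1/((-94 + 142) - 28258) = -21659 + 1/(48 - 28258) = -21659 + 1/(-28210) = -21659 - 1/28210 = -611000391/28210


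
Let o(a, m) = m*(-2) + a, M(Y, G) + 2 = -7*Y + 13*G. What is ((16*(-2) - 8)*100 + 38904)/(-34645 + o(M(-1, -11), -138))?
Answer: -34904/34507 ≈ -1.0115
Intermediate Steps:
M(Y, G) = -2 - 7*Y + 13*G (M(Y, G) = -2 + (-7*Y + 13*G) = -2 - 7*Y + 13*G)
o(a, m) = a - 2*m (o(a, m) = -2*m + a = a - 2*m)
((16*(-2) - 8)*100 + 38904)/(-34645 + o(M(-1, -11), -138)) = ((16*(-2) - 8)*100 + 38904)/(-34645 + ((-2 - 7*(-1) + 13*(-11)) - 2*(-138))) = ((-32 - 8)*100 + 38904)/(-34645 + ((-2 + 7 - 143) + 276)) = (-40*100 + 38904)/(-34645 + (-138 + 276)) = (-4000 + 38904)/(-34645 + 138) = 34904/(-34507) = 34904*(-1/34507) = -34904/34507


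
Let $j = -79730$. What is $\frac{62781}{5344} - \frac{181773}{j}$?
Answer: $\frac{2988462021}{213038560} \approx 14.028$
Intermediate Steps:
$\frac{62781}{5344} - \frac{181773}{j} = \frac{62781}{5344} - \frac{181773}{-79730} = 62781 \cdot \frac{1}{5344} - - \frac{181773}{79730} = \frac{62781}{5344} + \frac{181773}{79730} = \frac{2988462021}{213038560}$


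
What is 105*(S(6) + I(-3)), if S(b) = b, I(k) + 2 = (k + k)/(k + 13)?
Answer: 357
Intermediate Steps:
I(k) = -2 + 2*k/(13 + k) (I(k) = -2 + (k + k)/(k + 13) = -2 + (2*k)/(13 + k) = -2 + 2*k/(13 + k))
105*(S(6) + I(-3)) = 105*(6 - 26/(13 - 3)) = 105*(6 - 26/10) = 105*(6 - 26*⅒) = 105*(6 - 13/5) = 105*(17/5) = 357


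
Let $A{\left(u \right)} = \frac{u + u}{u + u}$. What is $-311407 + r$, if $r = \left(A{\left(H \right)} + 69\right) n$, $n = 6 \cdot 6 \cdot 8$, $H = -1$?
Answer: $-291247$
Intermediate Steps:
$n = 288$ ($n = 36 \cdot 8 = 288$)
$A{\left(u \right)} = 1$ ($A{\left(u \right)} = \frac{2 u}{2 u} = 2 u \frac{1}{2 u} = 1$)
$r = 20160$ ($r = \left(1 + 69\right) 288 = 70 \cdot 288 = 20160$)
$-311407 + r = -311407 + 20160 = -291247$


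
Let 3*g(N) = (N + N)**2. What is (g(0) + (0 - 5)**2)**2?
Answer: 625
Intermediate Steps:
g(N) = 4*N**2/3 (g(N) = (N + N)**2/3 = (2*N)**2/3 = (4*N**2)/3 = 4*N**2/3)
(g(0) + (0 - 5)**2)**2 = ((4/3)*0**2 + (0 - 5)**2)**2 = ((4/3)*0 + (-5)**2)**2 = (0 + 25)**2 = 25**2 = 625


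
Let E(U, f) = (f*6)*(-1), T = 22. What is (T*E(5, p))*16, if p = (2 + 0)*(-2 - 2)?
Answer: 16896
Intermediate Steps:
p = -8 (p = 2*(-4) = -8)
E(U, f) = -6*f (E(U, f) = (6*f)*(-1) = -6*f)
(T*E(5, p))*16 = (22*(-6*(-8)))*16 = (22*48)*16 = 1056*16 = 16896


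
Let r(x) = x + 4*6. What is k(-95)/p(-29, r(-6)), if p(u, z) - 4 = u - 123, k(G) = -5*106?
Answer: 265/74 ≈ 3.5811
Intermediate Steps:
k(G) = -530
r(x) = 24 + x (r(x) = x + 24 = 24 + x)
p(u, z) = -119 + u (p(u, z) = 4 + (u - 123) = 4 + (-123 + u) = -119 + u)
k(-95)/p(-29, r(-6)) = -530/(-119 - 29) = -530/(-148) = -530*(-1/148) = 265/74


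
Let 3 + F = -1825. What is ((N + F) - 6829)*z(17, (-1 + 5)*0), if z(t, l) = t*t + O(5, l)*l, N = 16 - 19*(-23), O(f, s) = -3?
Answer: -2370956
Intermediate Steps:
F = -1828 (F = -3 - 1825 = -1828)
N = 453 (N = 16 + 437 = 453)
z(t, l) = t² - 3*l (z(t, l) = t*t - 3*l = t² - 3*l)
((N + F) - 6829)*z(17, (-1 + 5)*0) = ((453 - 1828) - 6829)*(17² - 3*(-1 + 5)*0) = (-1375 - 6829)*(289 - 12*0) = -8204*(289 - 3*0) = -8204*(289 + 0) = -8204*289 = -2370956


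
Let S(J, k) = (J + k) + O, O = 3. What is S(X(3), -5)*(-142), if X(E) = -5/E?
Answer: 1562/3 ≈ 520.67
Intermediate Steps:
S(J, k) = 3 + J + k (S(J, k) = (J + k) + 3 = 3 + J + k)
S(X(3), -5)*(-142) = (3 - 5/3 - 5)*(-142) = -11/3*(-142) = 1562/3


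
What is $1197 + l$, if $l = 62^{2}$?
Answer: $5041$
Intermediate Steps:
$l = 3844$
$1197 + l = 1197 + 3844 = 5041$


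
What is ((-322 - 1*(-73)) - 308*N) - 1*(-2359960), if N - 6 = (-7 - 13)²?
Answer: 2234663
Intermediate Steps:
N = 406 (N = 6 + (-7 - 13)² = 6 + (-20)² = 6 + 400 = 406)
((-322 - 1*(-73)) - 308*N) - 1*(-2359960) = ((-322 - 1*(-73)) - 308*406) - 1*(-2359960) = ((-322 + 73) - 125048) + 2359960 = (-249 - 125048) + 2359960 = -125297 + 2359960 = 2234663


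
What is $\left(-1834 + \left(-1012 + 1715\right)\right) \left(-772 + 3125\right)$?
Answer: $-2661243$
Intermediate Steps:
$\left(-1834 + \left(-1012 + 1715\right)\right) \left(-772 + 3125\right) = \left(-1834 + 703\right) 2353 = \left(-1131\right) 2353 = -2661243$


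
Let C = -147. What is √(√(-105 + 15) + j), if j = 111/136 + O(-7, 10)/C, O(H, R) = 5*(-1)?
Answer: √(1733694 + 6117552*I*√10)/1428 ≈ 2.2776 + 2.0826*I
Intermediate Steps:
O(H, R) = -5
j = 16997/19992 (j = 111/136 - 5/(-147) = 111*(1/136) - 5*(-1/147) = 111/136 + 5/147 = 16997/19992 ≈ 0.85019)
√(√(-105 + 15) + j) = √(√(-105 + 15) + 16997/19992) = √(√(-90) + 16997/19992) = √(3*I*√10 + 16997/19992) = √(16997/19992 + 3*I*√10)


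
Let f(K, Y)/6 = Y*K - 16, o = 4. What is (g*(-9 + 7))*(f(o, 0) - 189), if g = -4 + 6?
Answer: 1140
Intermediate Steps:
g = 2
f(K, Y) = -96 + 6*K*Y (f(K, Y) = 6*(Y*K - 16) = 6*(K*Y - 16) = 6*(-16 + K*Y) = -96 + 6*K*Y)
(g*(-9 + 7))*(f(o, 0) - 189) = (2*(-9 + 7))*((-96 + 6*4*0) - 189) = (2*(-2))*((-96 + 0) - 189) = -4*(-96 - 189) = -4*(-285) = 1140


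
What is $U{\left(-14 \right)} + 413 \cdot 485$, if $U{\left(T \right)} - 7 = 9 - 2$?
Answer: $200319$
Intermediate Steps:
$U{\left(T \right)} = 14$ ($U{\left(T \right)} = 7 + \left(9 - 2\right) = 7 + 7 = 14$)
$U{\left(-14 \right)} + 413 \cdot 485 = 14 + 413 \cdot 485 = 14 + 200305 = 200319$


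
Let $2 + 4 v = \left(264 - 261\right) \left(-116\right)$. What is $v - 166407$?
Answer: $- \frac{332989}{2} \approx -1.6649 \cdot 10^{5}$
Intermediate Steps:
$v = - \frac{175}{2}$ ($v = - \frac{1}{2} + \frac{\left(264 - 261\right) \left(-116\right)}{4} = - \frac{1}{2} + \frac{3 \left(-116\right)}{4} = - \frac{1}{2} + \frac{1}{4} \left(-348\right) = - \frac{1}{2} - 87 = - \frac{175}{2} \approx -87.5$)
$v - 166407 = - \frac{175}{2} - 166407 = - \frac{332989}{2}$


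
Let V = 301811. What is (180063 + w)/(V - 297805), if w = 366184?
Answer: 546247/4006 ≈ 136.36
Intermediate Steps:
(180063 + w)/(V - 297805) = (180063 + 366184)/(301811 - 297805) = 546247/4006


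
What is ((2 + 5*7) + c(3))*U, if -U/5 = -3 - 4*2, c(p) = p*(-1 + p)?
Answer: 2365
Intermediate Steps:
U = 55 (U = -5*(-3 - 4*2) = -5*(-3 - 8) = -5*(-11) = 55)
((2 + 5*7) + c(3))*U = ((2 + 5*7) + 3*(-1 + 3))*55 = ((2 + 35) + 3*2)*55 = (37 + 6)*55 = 43*55 = 2365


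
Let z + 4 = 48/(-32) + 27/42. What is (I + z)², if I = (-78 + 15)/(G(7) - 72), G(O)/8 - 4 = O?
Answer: 970225/12544 ≈ 77.346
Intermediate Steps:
z = -34/7 (z = -4 + (48/(-32) + 27/42) = -4 + (48*(-1/32) + 27*(1/42)) = -4 + (-3/2 + 9/14) = -4 - 6/7 = -34/7 ≈ -4.8571)
G(O) = 32 + 8*O
I = -63/16 (I = (-78 + 15)/((32 + 8*7) - 72) = -63/((32 + 56) - 72) = -63/(88 - 72) = -63/16 ≈ -3.9375)
(I + z)² = (-63/16 - 34/7)² = (-985/112)² = 970225/12544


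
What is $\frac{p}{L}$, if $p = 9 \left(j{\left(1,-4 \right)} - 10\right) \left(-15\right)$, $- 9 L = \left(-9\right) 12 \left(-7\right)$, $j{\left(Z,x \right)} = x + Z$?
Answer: $- \frac{585}{28} \approx -20.893$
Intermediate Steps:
$j{\left(Z,x \right)} = Z + x$
$L = -84$ ($L = - \frac{\left(-9\right) 12 \left(-7\right)}{9} = - \frac{\left(-108\right) \left(-7\right)}{9} = \left(- \frac{1}{9}\right) 756 = -84$)
$p = 1755$ ($p = 9 \left(\left(1 - 4\right) - 10\right) \left(-15\right) = 9 \left(-3 - 10\right) \left(-15\right) = 9 \left(-13\right) \left(-15\right) = \left(-117\right) \left(-15\right) = 1755$)
$\frac{p}{L} = \frac{1755}{-84} = 1755 \left(- \frac{1}{84}\right) = - \frac{585}{28}$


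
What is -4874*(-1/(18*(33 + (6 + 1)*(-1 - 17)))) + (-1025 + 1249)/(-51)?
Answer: -103925/14229 ≈ -7.3037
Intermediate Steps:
-4874*(-1/(18*(33 + (6 + 1)*(-1 - 17)))) + (-1025 + 1249)/(-51) = -4874*(-1/(18*(33 + 7*(-18)))) + 224*(-1/51) = -4874*(-1/(18*(33 - 126))) - 224/51 = -4874/((-93*(-18))) - 224/51 = -4874/1674 - 224/51 = -4874*1/1674 - 224/51 = -2437/837 - 224/51 = -103925/14229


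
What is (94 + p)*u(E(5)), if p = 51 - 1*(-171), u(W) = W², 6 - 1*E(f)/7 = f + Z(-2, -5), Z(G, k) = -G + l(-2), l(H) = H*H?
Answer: 387100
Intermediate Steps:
l(H) = H²
Z(G, k) = 4 - G (Z(G, k) = -G + (-2)² = -G + 4 = 4 - G)
E(f) = -7*f (E(f) = 42 - 7*(f + (4 - 1*(-2))) = 42 - 7*(f + (4 + 2)) = 42 - 7*(f + 6) = 42 - 7*(6 + f) = 42 + (-42 - 7*f) = -7*f)
p = 222 (p = 51 + 171 = 222)
(94 + p)*u(E(5)) = (94 + 222)*(-7*5)² = 316*(-35)² = 316*1225 = 387100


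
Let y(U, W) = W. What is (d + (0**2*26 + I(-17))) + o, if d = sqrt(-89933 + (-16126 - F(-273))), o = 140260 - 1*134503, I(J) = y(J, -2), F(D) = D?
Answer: 5755 + 9*I*sqrt(1306) ≈ 5755.0 + 325.25*I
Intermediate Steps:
I(J) = -2
o = 5757 (o = 140260 - 134503 = 5757)
d = 9*I*sqrt(1306) (d = sqrt(-89933 + (-16126 - 1*(-273))) = sqrt(-89933 + (-16126 + 273)) = sqrt(-89933 - 15853) = sqrt(-105786) = 9*I*sqrt(1306) ≈ 325.25*I)
(d + (0**2*26 + I(-17))) + o = (9*I*sqrt(1306) + (0**2*26 - 2)) + 5757 = (9*I*sqrt(1306) + (0*26 - 2)) + 5757 = (9*I*sqrt(1306) + (0 - 2)) + 5757 = (9*I*sqrt(1306) - 2) + 5757 = (-2 + 9*I*sqrt(1306)) + 5757 = 5755 + 9*I*sqrt(1306)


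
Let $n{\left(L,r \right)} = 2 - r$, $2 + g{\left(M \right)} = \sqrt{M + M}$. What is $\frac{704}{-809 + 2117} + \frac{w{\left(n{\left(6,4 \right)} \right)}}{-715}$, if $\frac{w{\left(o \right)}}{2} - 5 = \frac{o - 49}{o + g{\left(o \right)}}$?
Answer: $\frac{579496}{1169025} - \frac{51 i}{3575} \approx 0.49571 - 0.014266 i$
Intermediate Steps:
$g{\left(M \right)} = -2 + \sqrt{2} \sqrt{M}$ ($g{\left(M \right)} = -2 + \sqrt{M + M} = -2 + \sqrt{2 M} = -2 + \sqrt{2} \sqrt{M}$)
$w{\left(o \right)} = 10 + \frac{2 \left(-49 + o\right)}{-2 + o + \sqrt{2} \sqrt{o}}$ ($w{\left(o \right)} = 10 + 2 \frac{o - 49}{o + \left(-2 + \sqrt{2} \sqrt{o}\right)} = 10 + 2 \frac{-49 + o}{-2 + o + \sqrt{2} \sqrt{o}} = 10 + \frac{2 \left(-49 + o\right)}{-2 + o + \sqrt{2} \sqrt{o}}$)
$\frac{704}{-809 + 2117} + \frac{w{\left(n{\left(6,4 \right)} \right)}}{-715} = \frac{704}{-809 + 2117} + \frac{2 \frac{1}{-2 + \left(2 - 4\right) + \sqrt{2} \sqrt{2 - 4}} \left(-59 + 6 \left(2 - 4\right) + 5 \sqrt{2} \sqrt{2 - 4}\right)}{-715} = \frac{704}{1308} + \frac{2 \left(-59 + 6 \left(2 - 4\right) + 5 \sqrt{2} \sqrt{2 - 4}\right)}{-2 + \left(2 - 4\right) + \sqrt{2} \sqrt{2 - 4}} \left(- \frac{1}{715}\right) = 704 \cdot \frac{1}{1308} + \frac{2 \left(-59 + 6 \left(-2\right) + 5 \sqrt{2} \sqrt{-2}\right)}{-2 - 2 + \sqrt{2} \sqrt{-2}} \left(- \frac{1}{715}\right) = \frac{176}{327} + \frac{2 \left(-59 - 12 + 5 \sqrt{2} i \sqrt{2}\right)}{-2 - 2 + \sqrt{2} i \sqrt{2}} \left(- \frac{1}{715}\right) = \frac{176}{327} + \frac{2 \left(-59 - 12 + 10 i\right)}{-2 - 2 + 2 i} \left(- \frac{1}{715}\right) = \frac{176}{327} + \frac{2 \left(-71 + 10 i\right)}{-4 + 2 i} \left(- \frac{1}{715}\right) = \frac{176}{327} + 2 \frac{-4 - 2 i}{20} \left(-71 + 10 i\right) \left(- \frac{1}{715}\right) = \frac{176}{327} + \frac{\left(-71 + 10 i\right) \left(-4 - 2 i\right)}{10} \left(- \frac{1}{715}\right) = \frac{176}{327} - \frac{\left(-71 + 10 i\right) \left(-4 - 2 i\right)}{7150}$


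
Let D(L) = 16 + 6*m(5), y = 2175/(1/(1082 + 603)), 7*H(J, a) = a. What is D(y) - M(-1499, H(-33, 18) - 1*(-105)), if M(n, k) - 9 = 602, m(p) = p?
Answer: -565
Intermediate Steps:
H(J, a) = a/7
M(n, k) = 611 (M(n, k) = 9 + 602 = 611)
y = 3664875 (y = 2175/(1/1685) = 2175*1685 = 3664875)
D(L) = 46 (D(L) = 16 + 6*5 = 16 + 30 = 46)
D(y) - M(-1499, H(-33, 18) - 1*(-105)) = 46 - 1*611 = 46 - 611 = -565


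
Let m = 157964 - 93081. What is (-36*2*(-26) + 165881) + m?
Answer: 232636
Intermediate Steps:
m = 64883
(-36*2*(-26) + 165881) + m = (-36*2*(-26) + 165881) + 64883 = (-72*(-26) + 165881) + 64883 = (1872 + 165881) + 64883 = 167753 + 64883 = 232636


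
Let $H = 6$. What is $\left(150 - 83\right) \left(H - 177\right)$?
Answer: $-11457$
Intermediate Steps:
$\left(150 - 83\right) \left(H - 177\right) = \left(150 - 83\right) \left(6 - 177\right) = \left(150 - 83\right) \left(-171\right) = 67 \left(-171\right) = -11457$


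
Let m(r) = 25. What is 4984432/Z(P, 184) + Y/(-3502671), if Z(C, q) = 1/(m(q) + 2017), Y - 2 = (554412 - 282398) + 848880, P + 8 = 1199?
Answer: 11883640500724576/1167557 ≈ 1.0178e+10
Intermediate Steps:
P = 1191 (P = -8 + 1199 = 1191)
Y = 1120896 (Y = 2 + ((554412 - 282398) + 848880) = 2 + (272014 + 848880) = 2 + 1120894 = 1120896)
Z(C, q) = 1/2042 (Z(C, q) = 1/(25 + 2017) = 1/2042)
4984432/Z(P, 184) + Y/(-3502671) = 4984432/(1/2042) + 1120896/(-3502671) = 4984432*2042 + 1120896*(-1/3502671) = 10178210144 - 373632/1167557 = 11883640500724576/1167557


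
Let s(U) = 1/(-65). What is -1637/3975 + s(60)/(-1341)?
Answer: -9512342/23098725 ≈ -0.41181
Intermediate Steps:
s(U) = -1/65
-1637/3975 + s(60)/(-1341) = -1637/3975 - 1/65/(-1341) = -1637*1/3975 - 1/65*(-1/1341) = -1637/3975 + 1/87165 = -9512342/23098725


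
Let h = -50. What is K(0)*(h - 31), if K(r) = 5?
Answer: -405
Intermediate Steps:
K(0)*(h - 31) = 5*(-50 - 31) = 5*(-81) = -405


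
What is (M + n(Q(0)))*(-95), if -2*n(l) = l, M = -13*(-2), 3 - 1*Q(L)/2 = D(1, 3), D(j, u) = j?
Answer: -2280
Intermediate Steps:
Q(L) = 4 (Q(L) = 6 - 2*1 = 6 - 2 = 4)
M = 26
n(l) = -l/2
(M + n(Q(0)))*(-95) = (26 - ½*4)*(-95) = (26 - 2)*(-95) = 24*(-95) = -2280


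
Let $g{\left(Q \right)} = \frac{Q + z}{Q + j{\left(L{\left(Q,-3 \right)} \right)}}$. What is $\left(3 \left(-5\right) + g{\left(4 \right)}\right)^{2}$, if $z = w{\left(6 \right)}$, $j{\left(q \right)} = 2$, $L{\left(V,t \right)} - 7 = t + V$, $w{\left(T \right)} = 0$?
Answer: $\frac{1849}{9} \approx 205.44$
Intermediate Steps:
$L{\left(V,t \right)} = 7 + V + t$ ($L{\left(V,t \right)} = 7 + \left(t + V\right) = 7 + \left(V + t\right) = 7 + V + t$)
$z = 0$
$g{\left(Q \right)} = \frac{Q}{2 + Q}$ ($g{\left(Q \right)} = \frac{Q + 0}{Q + 2} = \frac{Q}{2 + Q}$)
$\left(3 \left(-5\right) + g{\left(4 \right)}\right)^{2} = \left(3 \left(-5\right) + \frac{4}{2 + 4}\right)^{2} = \left(-15 + \frac{4}{6}\right)^{2} = \left(-15 + 4 \cdot \frac{1}{6}\right)^{2} = \left(-15 + \frac{2}{3}\right)^{2} = \left(- \frac{43}{3}\right)^{2} = \frac{1849}{9}$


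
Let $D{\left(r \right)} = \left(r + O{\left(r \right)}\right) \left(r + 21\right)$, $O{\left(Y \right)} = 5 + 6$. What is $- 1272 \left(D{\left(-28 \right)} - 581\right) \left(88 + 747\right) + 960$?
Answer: $490700400$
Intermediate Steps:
$O{\left(Y \right)} = 11$
$D{\left(r \right)} = \left(11 + r\right) \left(21 + r\right)$ ($D{\left(r \right)} = \left(r + 11\right) \left(r + 21\right) = \left(11 + r\right) \left(21 + r\right)$)
$- 1272 \left(D{\left(-28 \right)} - 581\right) \left(88 + 747\right) + 960 = - 1272 \left(\left(231 + \left(-28\right)^{2} + 32 \left(-28\right)\right) - 581\right) \left(88 + 747\right) + 960 = - 1272 \left(\left(231 + 784 - 896\right) - 581\right) 835 + 960 = - 1272 \left(119 - 581\right) 835 + 960 = - 1272 \left(\left(-462\right) 835\right) + 960 = \left(-1272\right) \left(-385770\right) + 960 = 490699440 + 960 = 490700400$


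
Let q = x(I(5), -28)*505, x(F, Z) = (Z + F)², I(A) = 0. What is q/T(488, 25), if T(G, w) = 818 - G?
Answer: 39592/33 ≈ 1199.8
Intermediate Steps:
x(F, Z) = (F + Z)²
q = 395920 (q = (0 - 28)²*505 = (-28)²*505 = 784*505 = 395920)
q/T(488, 25) = 395920/(818 - 1*488) = 395920/(818 - 488) = 395920/330 = 395920*(1/330) = 39592/33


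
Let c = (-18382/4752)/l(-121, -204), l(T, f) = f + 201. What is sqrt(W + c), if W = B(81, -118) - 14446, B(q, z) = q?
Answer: I*sqrt(2252459638)/396 ≈ 119.85*I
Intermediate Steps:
l(T, f) = 201 + f
c = 9191/7128 (c = (-18382/4752)/(201 - 204) = -18382*1/4752/(-3) = -9191/2376*(-1/3) = 9191/7128 ≈ 1.2894)
W = -14365 (W = 81 - 14446 = -14365)
sqrt(W + c) = sqrt(-14365 + 9191/7128) = sqrt(-102384529/7128) = I*sqrt(2252459638)/396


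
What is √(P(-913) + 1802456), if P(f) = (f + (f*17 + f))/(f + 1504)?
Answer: √629553382059/591 ≈ 1342.5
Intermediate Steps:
P(f) = 19*f/(1504 + f) (P(f) = (f + (17*f + f))/(1504 + f) = (f + 18*f)/(1504 + f) = (19*f)/(1504 + f) = 19*f/(1504 + f))
√(P(-913) + 1802456) = √(19*(-913)/(1504 - 913) + 1802456) = √(19*(-913)/591 + 1802456) = √(19*(-913)*(1/591) + 1802456) = √(-17347/591 + 1802456) = √(1065234149/591) = √629553382059/591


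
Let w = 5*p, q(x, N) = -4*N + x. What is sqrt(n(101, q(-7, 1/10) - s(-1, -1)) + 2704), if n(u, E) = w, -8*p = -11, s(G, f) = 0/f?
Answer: sqrt(43374)/4 ≈ 52.066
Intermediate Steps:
s(G, f) = 0
p = 11/8 (p = -1/8*(-11) = 11/8 ≈ 1.3750)
q(x, N) = x - 4*N
w = 55/8 (w = 5*(11/8) = 55/8 ≈ 6.8750)
n(u, E) = 55/8
sqrt(n(101, q(-7, 1/10) - s(-1, -1)) + 2704) = sqrt(55/8 + 2704) = sqrt(21687/8) = sqrt(43374)/4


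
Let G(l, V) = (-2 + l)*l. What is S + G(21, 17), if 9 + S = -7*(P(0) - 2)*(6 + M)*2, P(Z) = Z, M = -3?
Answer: 474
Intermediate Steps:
G(l, V) = l*(-2 + l)
S = 75 (S = -9 - 7*(0 - 2)*(6 - 3)*2 = -9 - (-14)*3*2 = -9 - 7*(-6)*2 = -9 + 42*2 = -9 + 84 = 75)
S + G(21, 17) = 75 + 21*(-2 + 21) = 75 + 21*19 = 75 + 399 = 474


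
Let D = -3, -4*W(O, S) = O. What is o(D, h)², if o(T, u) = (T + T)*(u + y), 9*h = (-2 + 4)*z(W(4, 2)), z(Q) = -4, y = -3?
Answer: 4900/9 ≈ 544.44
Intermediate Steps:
W(O, S) = -O/4
h = -8/9 (h = ((-2 + 4)*(-4))/9 = (2*(-4))/9 = (⅑)*(-8) = -8/9 ≈ -0.88889)
o(T, u) = 2*T*(-3 + u) (o(T, u) = (T + T)*(u - 3) = (2*T)*(-3 + u) = 2*T*(-3 + u))
o(D, h)² = (2*(-3)*(-3 - 8/9))² = (2*(-3)*(-35/9))² = (70/3)² = 4900/9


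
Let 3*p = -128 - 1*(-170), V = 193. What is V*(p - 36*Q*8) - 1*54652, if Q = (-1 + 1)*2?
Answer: -51950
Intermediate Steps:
Q = 0 (Q = 0*2 = 0)
p = 14 (p = (-128 - 1*(-170))/3 = (-128 + 170)/3 = (1/3)*42 = 14)
V*(p - 36*Q*8) - 1*54652 = 193*(14 - 36*0*8) - 1*54652 = 193*(14 - 6*0*8) - 54652 = 193*(14 + 0*8) - 54652 = 193*(14 + 0) - 54652 = 193*14 - 54652 = 2702 - 54652 = -51950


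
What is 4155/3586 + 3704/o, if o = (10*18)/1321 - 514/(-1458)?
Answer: 12793165244031/1687991162 ≈ 7578.9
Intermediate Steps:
o = 470717/963009 (o = 180*(1/1321) - 514*(-1/1458) = 180/1321 + 257/729 = 470717/963009 ≈ 0.48880)
4155/3586 + 3704/o = 4155/3586 + 3704/(470717/963009) = 4155*(1/3586) + 3704*(963009/470717) = 4155/3586 + 3566985336/470717 = 12793165244031/1687991162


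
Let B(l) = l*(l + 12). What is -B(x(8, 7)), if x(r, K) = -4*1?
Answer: 32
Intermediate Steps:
x(r, K) = -4
B(l) = l*(12 + l)
-B(x(8, 7)) = -(-4)*(12 - 4) = -(-4)*8 = -1*(-32) = 32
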